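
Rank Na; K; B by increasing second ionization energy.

The second ionization energy removes an electron from the +1 ion. For each element: Na⁺ is the bare [Ne] core; K⁺ is the bare [Ar] core; B⁺ still has 2 valence electrons.
Breaking into a closed-shell core is much more expensive than removing a leftover valence electron — K and Na have the largest IE_2 here.
Tabulated IE_2 (kJ/mol): Na 4562, K 3052, B 2427.
So the second ionization energies run B < K < Na.

B, K, Na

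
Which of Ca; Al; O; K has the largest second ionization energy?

O

IE_2 is the cost of taking one more electron from the +1 cation: Ca⁺ still has 1 valence electron; Al⁺ still has 2 valence electrons; O⁺ still has 5 valence electrons; K⁺ is the bare [Ar] core.
Usually core removal costs more than valence removal, but here the competition is close: a tightly held n=2 valence electron can cost more to remove than an n=3 core electron, so the actual values have to decide it.
Valence configurations: Ca⁺ [Ar]4s¹, Al⁺ [Ne]3s², O⁺ [He]2s²2p³.
Approximate IE_2 values (kJ/mol): Ca 1145, Al 1817, O 3388, K 3052.
Overall IE_2 order: Ca < Al < K < O.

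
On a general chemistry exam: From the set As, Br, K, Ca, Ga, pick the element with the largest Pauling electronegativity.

Br

Smaller atoms with higher effective nuclear charge are more electronegative.
All lie in period 4, so electronegativity increases left to right.
The largest Pauling electronegativity among these belongs to Br.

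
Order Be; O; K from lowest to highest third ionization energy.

The third ionization energy removes an electron from the +2 ion. For each element: Be²⁺ is the bare [He] core; O²⁺ still has 4 valence electrons; K²⁺ is already 1 electron into the core.
Usually core removal costs more than valence removal, but here the competition is close: a tightly held n=2 valence electron can cost more to remove than an n=3 core electron, so the actual values have to decide it.
Tabulated IE_3 (kJ/mol): Be 14849, O 5300, K 4420.
Hence IE_3: K < O < Be.

K < O < Be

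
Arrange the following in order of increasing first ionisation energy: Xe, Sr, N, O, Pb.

Sr < Pb < Xe < O < N

IE₁ increases left→right with effective nuclear charge and decreases top→bottom as the valence shell moves farther out.
Neither a single period nor a single group — weigh both effects.
Pb > Sr: the two effects oppose for this pair; the across-period effect wins (716 vs 550 kJ/mol).
Xe > Pb: relative to Pb, both the across-period and down-group shifts push Xe's first ionization energy up.
O > Xe: period and group pull opposite ways; the down-group shift dominates (1314 vs 1170 kJ/mol).
N > O: this pair runs against the simple trend — see the exception note.
Note the exception: N has a higher first ionization energy than O, contrary to the simple trend — pairing an electron in O's 2p⁴ costs repulsion energy, so O ionizes more easily than half-filled N (2p³).
For reference (kJ/mol): N 1402, O 1314, Sr 550, Xe 1170, Pb 716.
So from lowest to highest: Sr < Pb < Xe < O < N.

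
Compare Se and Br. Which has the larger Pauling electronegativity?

Se is in period 4, group 16; Br is in period 4, group 17.
Smaller atoms with higher effective nuclear charge are more electronegative.
All lie in period 4, so electronegativity increases left to right.
So Br has the larger Pauling electronegativity (Br > Se).

Br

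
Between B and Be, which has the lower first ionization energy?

B

Be is in period 2, group 2; B is in period 2, group 13.
Removing the outermost electron gets harder across a period and easier down a group.
All lie in period 2; the across-period trend (first ionization energy increases left to right) applies, with the exception below.
Note the exception: Be has a higher first ionization energy than B, contrary to the simple trend — removing B's lone 2p electron is easier than breaking Be's filled 2s².
Tabulated first ionization energy (kJ/mol): Be 900, B 801.
So B has the lower first ionization energy (B < Be).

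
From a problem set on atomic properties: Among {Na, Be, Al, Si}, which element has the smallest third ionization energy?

After 2 electrons have been removed, what remains? Na²⁺ is already 1 electron into the core; Be²⁺ is the bare [He] core; Al²⁺ still has 1 valence electron; Si²⁺ still has 2 valence electrons.
Breaking into a closed-shell core is much more expensive than removing a leftover valence electron — Na and Be have the largest IE_3 here.
Valence configurations: Al²⁺ [Ne]3s¹, Si²⁺ [Ne]3s².
The numbers (kJ/mol): Na 6910, Be 14849, Al 2745, Si 3232.
Putting it together, IE_3: Al < Si < Na < Be.

Al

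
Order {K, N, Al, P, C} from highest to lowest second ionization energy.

K > N > C > P > Al

IE_2 is the cost of taking one more electron from the +1 cation: K⁺ is the bare [Ar] core; N⁺ still has 4 valence electrons; Al⁺ still has 2 valence electrons; P⁺ still has 4 valence electrons; C⁺ still has 3 valence electrons.
Pulling an electron out of a noble-gas core costs far more than removing a remaining valence electron, so K sits at the high end of IE_2.
Valence configurations: N⁺ [He]2s²2p², Al⁺ [Ne]3s², P⁺ [Ne]3s²3p², C⁺ [He]2s²2p¹.
Approximate IE_2 values (kJ/mol): K 3052, N 2856, Al 1817, P 1907, C 2353.
Putting it together, IE_2: Al < P < C < N < K.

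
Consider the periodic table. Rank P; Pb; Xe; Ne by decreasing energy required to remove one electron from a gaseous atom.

Ne is in period 2, group 18; P is in period 3, group 15; Xe is in period 5, group 18; Pb is in period 6, group 14.
Removing the outermost electron gets harder across a period and easier down a group.
These span different periods and groups, so the two trends combine.
P > Pb: both effects reinforce here, so P is clearly the higher of the two.
Xe > P: period and group pull opposite ways; the across-period shift dominates (1170 vs 1012 kJ/mol).
Ne > Xe: Ne sits above Xe in group 18, so the down-group effect alone puts Ne higher.
Approximate values (kJ/mol): Ne 2081, P 1012, Xe 1170, Pb 716.
So from highest to lowest: Ne > Xe > P > Pb.

Ne, Xe, P, Pb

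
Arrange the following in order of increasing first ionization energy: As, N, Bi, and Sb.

Bi < Sb < As < N

Removing the outermost electron gets harder across a period and easier down a group.
All are in group 15, so first ionization energy increases up the group.
So from lowest to highest: Bi < Sb < As < N.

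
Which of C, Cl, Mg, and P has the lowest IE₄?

P

After 3 electrons have been removed, what remains? C³⁺ still has 1 valence electron; Cl³⁺ still has 4 valence electrons; Mg³⁺ is already 1 electron into the core; P³⁺ still has 2 valence electrons.
Pulling an electron out of a noble-gas core costs far more than removing a remaining valence electron, so Mg sits at the high end of IE_4.
Valence configurations: C³⁺ [He]2s¹, Cl³⁺ [Ne]3s²3p², P³⁺ [Ne]3s².
Approximate IE_4 values (kJ/mol): C 6223, Cl 5159, Mg 10543, P 4964.
Overall IE_4 order: P < Cl < C < Mg.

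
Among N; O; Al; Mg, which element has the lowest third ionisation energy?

Al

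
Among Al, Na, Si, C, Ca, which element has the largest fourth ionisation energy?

Al

The fourth ionization energy removes an electron from the +3 ion. For each element: Al³⁺ is the bare [Ne] core; Na³⁺ is already 2 electrons into the core; Si³⁺ still has 1 valence electron; C³⁺ still has 1 valence electron; Ca³⁺ is already 1 electron into the core.
Breaking into a closed-shell core is much more expensive than removing a leftover valence electron — Ca, Na and Al have the largest IE_4 here.
Valence configurations: Si³⁺ [Ne]3s¹, C³⁺ [He]2s¹.
The numbers (kJ/mol): Al 11577, Na 9543, Si 4356, C 6223, Ca 6491.
Hence IE_4: Si < C < Ca < Na < Al.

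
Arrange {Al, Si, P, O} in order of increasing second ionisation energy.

Si < Al < P < O

The second ionization energy removes an electron from the +1 ion. For each element: Al⁺ still has 2 valence electrons; Si⁺ still has 3 valence electrons; P⁺ still has 4 valence electrons; O⁺ still has 5 valence electrons.
All are still removing valence electrons, so compare the +1 ions as you would atoms: IE_2 generally rises across a period (higher Z_eff) and falls down a group (larger shell), subject to the usual subshell exceptions.
Valence configurations: Al⁺ [Ne]3s², Si⁺ [Ne]3s²3p¹, P⁺ [Ne]3s²3p², O⁺ [He]2s²2p³.
Si⁺ loses a lone 3p electron whereas Al⁺ must break into a filled 3s² pair, so IE_2(Al) > IE_2(Si) even though Si has the higher nuclear charge.
Approximate IE_2 values (kJ/mol): Al 1817, Si 1577, P 1907, O 3388.
Overall IE_2 order: Si < Al < P < O.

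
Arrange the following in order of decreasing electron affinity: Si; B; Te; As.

Te > Si > As > B

B is in period 2, group 13; Si is in period 3, group 14; As is in period 4, group 15; Te is in period 5, group 16.
EA tends to increase across a period and decrease down a group, though the pattern is less regular than for IE or radius.
A diagonal step moves right (one effect) and down (the opposite effect) at once.
As > B: period and group pull opposite ways; the across-period shift dominates (78 vs 27 kJ/mol).
Si > As: period and group pull opposite ways; the down-group shift dominates (134 vs 78 kJ/mol).
Te > Si: period and group pull opposite ways; the across-period shift dominates (190 vs 134 kJ/mol).
Approximate values (kJ/mol): B 27, Si 134, As 78, Te 190.
So from highest to lowest: Te > Si > As > B.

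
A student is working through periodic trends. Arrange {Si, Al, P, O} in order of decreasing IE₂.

After 1 electron has been removed, what remains? Si⁺ still has 3 valence electrons; Al⁺ still has 2 valence electrons; P⁺ still has 4 valence electrons; O⁺ still has 5 valence electrons.
All are still removing valence electrons, so compare the +1 ions as you would atoms: IE_2 generally rises across a period (higher Z_eff) and falls down a group (larger shell), subject to the usual subshell exceptions.
Valence configurations: Si⁺ [Ne]3s²3p¹, Al⁺ [Ne]3s², P⁺ [Ne]3s²3p², O⁺ [He]2s²2p³.
Si⁺ loses a lone 3p electron whereas Al⁺ must break into a filled 3s² pair, so IE_2(Al) > IE_2(Si) even though Si has the higher nuclear charge.
Approximate IE_2 values (kJ/mol): Si 1577, Al 1817, P 1907, O 3388.
Hence IE_2: Si < Al < P < O.

O, P, Al, Si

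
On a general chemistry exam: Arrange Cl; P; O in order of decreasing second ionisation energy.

O, Cl, P

IE_2 is the cost of taking one more electron from the +1 cation: Cl⁺ still has 6 valence electrons; P⁺ still has 4 valence electrons; O⁺ still has 5 valence electrons.
All are still removing valence electrons, so compare the +1 ions as you would atoms: IE_2 generally rises across a period (higher Z_eff) and falls down a group (larger shell), subject to the usual subshell exceptions.
Valence configurations: Cl⁺ [Ne]3s²3p⁴, P⁺ [Ne]3s²3p², O⁺ [He]2s²2p³.
The numbers (kJ/mol): Cl 2298, P 1907, O 3388.
Hence IE_2: P < Cl < O.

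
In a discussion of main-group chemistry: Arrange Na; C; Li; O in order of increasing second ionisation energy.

C < O < Na < Li

IE_2 is the cost of taking one more electron from the +1 cation: Na⁺ is the bare [Ne] core; C⁺ still has 3 valence electrons; Li⁺ is the bare [He] core; O⁺ still has 5 valence electrons.
Core electrons are held far more tightly than valence electrons, so Na and Li top the IE_2 order.
Valence configurations: C⁺ [He]2s²2p¹, O⁺ [He]2s²2p³.
The numbers (kJ/mol): Na 4562, C 2353, Li 7298, O 3388.
Putting it together, IE_2: C < O < Na < Li.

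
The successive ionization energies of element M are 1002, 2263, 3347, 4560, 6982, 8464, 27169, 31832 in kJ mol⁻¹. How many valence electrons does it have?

6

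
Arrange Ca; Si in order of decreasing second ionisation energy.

IE_2 is the cost of taking one more electron from the +1 cation: Ca⁺ still has 1 valence electron; Si⁺ still has 3 valence electrons.
All are still removing valence electrons, so compare the +1 ions as you would atoms: IE_2 generally rises across a period (higher Z_eff) and falls down a group (larger shell), subject to the usual subshell exceptions.
Valence configurations: Ca⁺ [Ar]4s¹, Si⁺ [Ne]3s²3p¹.
Approximate IE_2 values (kJ/mol): Ca 1145, Si 1577.
Hence IE_2: Ca < Si.

Si > Ca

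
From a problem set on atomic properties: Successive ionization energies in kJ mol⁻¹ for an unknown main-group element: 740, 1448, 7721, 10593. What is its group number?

Look for the largest jump between consecutive ionization energies: IE3/IE2 ≈ 5.3, far larger than any earlier ratio.
That jump marks the point where a core electron is being removed. So the atom has 2 valence electrons.
A main-group element with 2 valence electrons is in group 2.

Group 2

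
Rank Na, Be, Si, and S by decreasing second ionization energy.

Na, S, Be, Si

The second ionization energy removes an electron from the +1 ion. For each element: Na⁺ is the bare [Ne] core; Be⁺ still has 1 valence electron; Si⁺ still has 3 valence electrons; S⁺ still has 5 valence electrons.
Breaking into a closed-shell core is much more expensive than removing a leftover valence electron — Na has the largest IE_2 here.
Valence configurations: Be⁺ [He]2s¹, Si⁺ [Ne]3s²3p¹, S⁺ [Ne]3s²3p³.
Tabulated IE_2 (kJ/mol): Na 4562, Be 1757, Si 1577, S 2252.
Overall IE_2 order: Si < Be < S < Na.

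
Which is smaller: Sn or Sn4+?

Sn4+

Forming Sn4+ removes 4 electrons from Sn. Fewer electrons for the same nuclear charge means less shielding and a higher Z_eff on the remaining electrons.
A cation is smaller than its parent atom: Sn4+ < Sn.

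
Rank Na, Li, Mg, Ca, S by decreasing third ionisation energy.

After 2 electrons have been removed, what remains? Na²⁺ is already 1 electron into the core; Li²⁺ is already 1 electron into the core; Mg²⁺ is the bare [Ne] core; Ca²⁺ is the bare [Ar] core; S²⁺ still has 4 valence electrons.
Core electrons are held far more tightly than valence electrons, so Ca, Na, Mg and Li top the IE_3 order.
Approximate IE_3 values (kJ/mol): Na 6910, Li 11815, Mg 7733, Ca 4912, S 3357.
Hence IE_3: S < Ca < Na < Mg < Li.

Li > Mg > Na > Ca > S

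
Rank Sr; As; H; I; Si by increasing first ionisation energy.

Sr < Si < As < I < H

H is in period 1, group 1; Si is in period 3, group 14; As is in period 4, group 15; Sr is in period 5, group 2; I is in period 5, group 17.
IE₁ increases left→right with effective nuclear charge and decreases top→bottom as the valence shell moves farther out.
These span different periods and groups, so the two trends combine.
Si > Sr: both effects reinforce here, so Si is clearly the higher of the two.
As > Si: the two effects oppose for this pair; the across-period effect wins (947 vs 786 kJ/mol).
I > As: the two effects oppose for this pair; the across-period effect wins (1008 vs 947 kJ/mol).
H > I: the two effects oppose for this pair; the down-group effect wins (1312 vs 1008 kJ/mol).
For reference (kJ/mol): H 1312, Si 786, As 947, Sr 550, I 1008.
So from lowest to highest: Sr < Si < As < I < H.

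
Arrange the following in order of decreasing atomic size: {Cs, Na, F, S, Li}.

Cs > Na > Li > S > F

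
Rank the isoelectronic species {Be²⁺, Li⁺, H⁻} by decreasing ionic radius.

H⁻ > Li⁺ > Be²⁺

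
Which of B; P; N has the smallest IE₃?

After 2 electrons have been removed, what remains? B²⁺ still has 1 valence electron; P²⁺ still has 3 valence electrons; N²⁺ still has 3 valence electrons.
All are still removing valence electrons, so compare the +2 ions as you would atoms: IE_3 generally rises across a period (higher Z_eff) and falls down a group (larger shell), subject to the usual subshell exceptions.
Valence configurations: B²⁺ [He]2s¹, P²⁺ [Ne]3s²3p¹, N²⁺ [He]2s²2p¹.
Approximate IE_3 values (kJ/mol): B 3660, P 2914, N 4578.
Overall IE_3 order: P < B < N.

P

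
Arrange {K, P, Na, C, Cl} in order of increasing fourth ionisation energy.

P < Cl < K < C < Na

Consider each +3 ion: K³⁺ is already 2 electrons into the core; P³⁺ still has 2 valence electrons; Na³⁺ is already 2 electrons into the core; C³⁺ still has 1 valence electron; Cl³⁺ still has 4 valence electrons.
Usually core removal costs more than valence removal, but here the competition is close: a tightly held n=2 valence electron can cost more to remove than an n=3 core electron, so the actual values have to decide it.
Valence configurations: P³⁺ [Ne]3s², C³⁺ [He]2s¹, Cl³⁺ [Ne]3s²3p².
The numbers (kJ/mol): K 5877, P 4964, Na 9543, C 6223, Cl 5159.
Putting it together, IE_4: P < Cl < K < C < Na.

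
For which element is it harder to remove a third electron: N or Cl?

N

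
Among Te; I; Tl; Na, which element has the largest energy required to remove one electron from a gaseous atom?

I

Na is in period 3, group 1; Te is in period 5, group 16; I is in period 5, group 17; Tl is in period 6, group 13.
First ionization energy rises across a period (greater Z_eff holds electrons more tightly) and falls down a group (valence electrons are farther from the nucleus).
Here both period and group differ, so the two effects have to be weighed against each other.
Tl > Na: period and group pull opposite ways; the across-period shift dominates (589 vs 496 kJ/mol).
Te > Tl: relative to Tl, both the across-period and down-group shifts push Te's first ionization energy up.
I > Te: I lies to the right of Te in period 5, so the across-period effect alone puts I higher.
Tabulated first ionization energy (kJ/mol): Na 496, Te 869, I 1008, Tl 589.
The largest energy required to remove one electron from a gaseous atom among these belongs to I.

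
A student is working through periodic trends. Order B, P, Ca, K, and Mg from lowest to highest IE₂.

Ca < Mg < P < B < K

The second ionization energy removes an electron from the +1 ion. For each element: B⁺ still has 2 valence electrons; P⁺ still has 4 valence electrons; Ca⁺ still has 1 valence electron; K⁺ is the bare [Ar] core; Mg⁺ still has 1 valence electron.
Pulling an electron out of a noble-gas core costs far more than removing a remaining valence electron, so K sits at the high end of IE_2.
Valence configurations: B⁺ [He]2s², P⁺ [Ne]3s²3p², Ca⁺ [Ar]4s¹, Mg⁺ [Ne]3s¹.
Tabulated IE_2 (kJ/mol): B 2427, P 1907, Ca 1145, K 3052, Mg 1451.
Putting it together, IE_2: Ca < Mg < P < B < K.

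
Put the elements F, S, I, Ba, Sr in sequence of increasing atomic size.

F is in period 2, group 17; S is in period 3, group 16; Sr is in period 5, group 2; I is in period 5, group 17; Ba is in period 6, group 2.
Moving right in a period, electrons are added to the same shell under a stronger nuclear pull, so atoms get smaller; moving down, a new shell is opened and atoms get larger.
These span different periods and groups, so the two trends combine.
S > F: relative to F, both the across-period and down-group shifts push S's atomic radius up.
I > S: period and group pull opposite ways; the down-group shift dominates (133 vs 103 pm).
Sr > I: both are in period 5; the period trend gives Sr the larger value.
Ba > Sr: they share group 2; the group trend gives Ba the larger value.
For reference (pm): F 64, S 103, Sr 185, I 133, Ba 196.
So from smallest to largest: F < S < I < Sr < Ba.

F, S, I, Sr, Ba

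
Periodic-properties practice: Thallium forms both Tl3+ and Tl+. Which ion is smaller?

Tl3+

Both ions have Z = 81 protons, but Tl3+ has lost more electrons, so its remaining electrons feel a larger effective nuclear charge per electron and are pulled in more tightly.
Higher positive charge → smaller ion, so Tl+ > Tl3+.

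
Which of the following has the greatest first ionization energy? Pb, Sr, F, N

F

Across a period the outer electron is held more tightly (higher IE₁); down a group it sits in a higher shell, more shielded, and comes off more easily.
Neither a single period nor a single group — weigh both effects.
Pb > Sr: period and group pull opposite ways; the across-period shift dominates (716 vs 550 kJ/mol).
N > Pb: both effects reinforce here, so N is clearly the higher of the two.
F > N: F lies to the right of N in period 2, so the across-period effect alone puts F higher.
Tabulated first ionization energy (kJ/mol): N 1402, F 1681, Sr 550, Pb 716.
The greatest first ionization energy among these belongs to F.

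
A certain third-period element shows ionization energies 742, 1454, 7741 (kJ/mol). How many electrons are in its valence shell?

Look for the largest jump between consecutive ionization energies: IE3/IE2 ≈ 5.3, far larger than any earlier ratio.
That jump marks the point where a core electron is being removed. So the atom has 2 valence electrons.

2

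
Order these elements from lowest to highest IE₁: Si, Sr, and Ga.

Sr < Ga < Si

First ionization energy rises across a period (greater Z_eff holds electrons more tightly) and falls down a group (valence electrons are farther from the nucleus).
Neither a single period nor a single group — weigh both effects.
Ga > Sr: both effects reinforce here, so Ga is clearly the higher of the two.
Si > Ga: both effects reinforce here, so Si is clearly the higher of the two.
For reference (kJ/mol): Si 786, Ga 579, Sr 550.
So from lowest to highest: Sr < Ga < Si.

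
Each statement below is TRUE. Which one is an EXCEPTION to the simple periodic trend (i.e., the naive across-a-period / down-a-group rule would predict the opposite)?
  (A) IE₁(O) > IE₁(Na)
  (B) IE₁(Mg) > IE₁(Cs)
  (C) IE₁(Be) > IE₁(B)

(C)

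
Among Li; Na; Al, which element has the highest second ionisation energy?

Li

Consider each +1 ion: Li⁺ is the bare [He] core; Na⁺ is the bare [Ne] core; Al⁺ still has 2 valence electrons.
Pulling an electron out of a noble-gas core costs far more than removing a remaining valence electron, so Na and Li sit at the high end of IE_2.
Tabulated IE_2 (kJ/mol): Li 7298, Na 4562, Al 1817.
Hence IE_2: Al < Na < Li.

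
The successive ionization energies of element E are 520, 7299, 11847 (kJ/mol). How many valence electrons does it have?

1

Look for the largest jump between consecutive ionization energies: IE2/IE1 ≈ 14.0, far larger than any earlier ratio.
That jump marks the point where a core electron is being removed. So the atom has 1 valence electron.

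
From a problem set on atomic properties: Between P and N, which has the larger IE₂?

The second ionization energy removes an electron from the +1 ion. For each element: P⁺ still has 4 valence electrons; N⁺ still has 4 valence electrons.
All are still removing valence electrons, so compare the +1 ions as you would atoms: IE_2 generally rises across a period (higher Z_eff) and falls down a group (larger shell), subject to the usual subshell exceptions.
Valence configurations: P⁺ [Ne]3s²3p², N⁺ [He]2s²2p².
Tabulated IE_2 (kJ/mol): P 1907, N 2856.
Putting it together, IE_2: P < N.

N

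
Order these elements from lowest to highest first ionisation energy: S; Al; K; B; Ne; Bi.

K, Al, Bi, B, S, Ne

B is in period 2, group 13; Ne is in period 2, group 18; Al is in period 3, group 13; S is in period 3, group 16; K is in period 4, group 1; Bi is in period 6, group 15.
IE₁ increases left→right with effective nuclear charge and decreases top→bottom as the valence shell moves farther out.
Here both period and group differ, so the two effects have to be weighed against each other.
Al > K: both effects reinforce here, so Al is clearly the higher of the two.
Bi > Al: the two effects oppose for this pair; the across-period effect wins (703 vs 578 kJ/mol).
B > Bi: the two effects oppose for this pair; the down-group effect wins (801 vs 703 kJ/mol).
S > B: the two effects oppose for this pair; the across-period effect wins (1000 vs 801 kJ/mol).
Ne > S: both effects reinforce here, so Ne is clearly the higher of the two.
Approximate values (kJ/mol): B 801, Ne 2081, Al 578, S 1000, K 419, Bi 703.
So from lowest to highest: K < Al < Bi < B < S < Ne.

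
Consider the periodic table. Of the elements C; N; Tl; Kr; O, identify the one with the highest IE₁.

N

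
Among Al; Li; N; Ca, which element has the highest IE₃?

Consider each +2 ion: Al²⁺ still has 1 valence electron; Li²⁺ is already 1 electron into the core; N²⁺ still has 3 valence electrons; Ca²⁺ is the bare [Ar] core.
Pulling an electron out of a noble-gas core costs far more than removing a remaining valence electron, so Ca and Li sit at the high end of IE_3.
Valence configurations: Al²⁺ [Ne]3s¹, N²⁺ [He]2s²2p¹.
Approximate IE_3 values (kJ/mol): Al 2745, Li 11815, N 4578, Ca 4912.
Hence IE_3: Al < N < Ca < Li.

Li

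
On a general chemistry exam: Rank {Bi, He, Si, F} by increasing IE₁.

Bi < Si < F < He

He is in period 1, group 18; F is in period 2, group 17; Si is in period 3, group 14; Bi is in period 6, group 15.
Removing the outermost electron gets harder across a period and easier down a group.
Here both period and group differ, so the two effects have to be weighed against each other.
Si > Bi: the two effects oppose for this pair; the down-group effect wins (786 vs 703 kJ/mol).
F > Si: relative to Si, both the across-period and down-group shifts push F's first ionization energy up.
He > F: both effects reinforce here, so He is clearly the higher of the two.
For reference (kJ/mol): He 2372, F 1681, Si 786, Bi 703.
So from lowest to highest: Bi < Si < F < He.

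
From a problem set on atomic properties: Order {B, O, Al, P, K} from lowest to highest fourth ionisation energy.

After 3 electrons have been removed, what remains? B³⁺ is the bare [He] core; O³⁺ still has 3 valence electrons; Al³⁺ is the bare [Ne] core; P³⁺ still has 2 valence electrons; K³⁺ is already 2 electrons into the core.
Usually core removal costs more than valence removal, but here the competition is close: a tightly held n=2 valence electron can cost more to remove than an n=3 core electron, so the actual values have to decide it.
Valence configurations: O³⁺ [He]2s²2p¹, P³⁺ [Ne]3s².
Tabulated IE_4 (kJ/mol): B 25026, O 7469, Al 11577, P 4964, K 5877.
Putting it together, IE_4: P < K < O < Al < B.

P, K, O, Al, B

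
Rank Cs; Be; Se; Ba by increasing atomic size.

Be is in period 2, group 2; Se is in period 4, group 16; Cs is in period 6, group 1; Ba is in period 6, group 2.
Moving right in a period, electrons are added to the same shell under a stronger nuclear pull, so atoms get smaller; moving down, a new shell is opened and atoms get larger.
Here both period and group differ, so the two effects have to be weighed against each other.
Se > Be: the two effects oppose for this pair; the down-group effect wins (116 vs 102 pm).
Ba > Se: relative to Se, both the across-period and down-group shifts push Ba's atomic radius up.
Cs > Ba: Cs lies to the left of Ba in period 6, so the across-period effect alone puts Cs larger.
For reference (pm): Be 102, Se 116, Cs 232, Ba 196.
So from smallest to largest: Be < Se < Ba < Cs.

Be, Se, Ba, Cs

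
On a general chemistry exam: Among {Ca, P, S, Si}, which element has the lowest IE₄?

Consider each +3 ion: Ca³⁺ is already 1 electron into the core; P³⁺ still has 2 valence electrons; S³⁺ still has 3 valence electrons; Si³⁺ still has 1 valence electron.
Breaking into a closed-shell core is much more expensive than removing a leftover valence electron — Ca has the largest IE_4 here.
Valence configurations: P³⁺ [Ne]3s², S³⁺ [Ne]3s²3p¹, Si³⁺ [Ne]3s¹.
S³⁺ loses a lone 3p electron whereas P³⁺ must break into a filled 3s² pair, so IE_4(P) > IE_4(S) even though S has the higher nuclear charge.
Approximate IE_4 values (kJ/mol): Ca 6491, P 4964, S 4556, Si 4356.
Hence IE_4: Si < S < P < Ca.

Si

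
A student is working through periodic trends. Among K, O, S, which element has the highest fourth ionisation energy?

After 3 electrons have been removed, what remains? K³⁺ is already 2 electrons into the core; O³⁺ still has 3 valence electrons; S³⁺ still has 3 valence electrons.
Usually core removal costs more than valence removal, but here the competition is close: a tightly held n=2 valence electron can cost more to remove than an n=3 core electron, so the actual values have to decide it.
Valence configurations: O³⁺ [He]2s²2p¹, S³⁺ [Ne]3s²3p¹.
Tabulated IE_4 (kJ/mol): K 5877, O 7469, S 4556.
Putting it together, IE_4: S < K < O.

O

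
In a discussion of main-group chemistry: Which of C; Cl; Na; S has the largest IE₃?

Na

Consider each +2 ion: C²⁺ still has 2 valence electrons; Cl²⁺ still has 5 valence electrons; Na²⁺ is already 1 electron into the core; S²⁺ still has 4 valence electrons.
Pulling an electron out of a noble-gas core costs far more than removing a remaining valence electron, so Na sits at the high end of IE_3.
Valence configurations: C²⁺ [He]2s², Cl²⁺ [Ne]3s²3p³, S²⁺ [Ne]3s²3p².
Approximate IE_3 values (kJ/mol): C 4620, Cl 3822, Na 6910, S 3357.
Hence IE_3: S < Cl < C < Na.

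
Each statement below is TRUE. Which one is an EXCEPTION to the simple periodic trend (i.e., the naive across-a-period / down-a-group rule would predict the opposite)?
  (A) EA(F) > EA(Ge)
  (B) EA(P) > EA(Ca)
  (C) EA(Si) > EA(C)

The general trend: electron affinity increases across a period and decreases down a group.
(A) F (period 2, group 17) vs Ge (period 4, group 14): the stated order agrees with the simple trend.
(B) P (period 3, group 15) vs Ca (period 4, group 2): the stated order agrees with the simple trend.
(C) Si (period 3, group 14) vs C (period 2, group 14): the stated order contradicts the simple trend.
The exception is (C): Si's larger, more diffuse 3p orbitals accept an added electron slightly more readily than C's compact 2p.

(C)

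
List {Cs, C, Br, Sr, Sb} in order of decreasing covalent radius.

Cs > Sr > Sb > Br > C

C is in period 2, group 14; Br is in period 4, group 17; Sr is in period 5, group 2; Sb is in period 5, group 15; Cs is in period 6, group 1.
Atomic radius shrinks across a period as nuclear charge pulls the same shell inward, and grows down a group as new shells are added.
Here both period and group differ, so the two effects have to be weighed against each other.
Br > C: the two effects oppose for this pair; the down-group effect wins (114 vs 75 pm).
Sb > Br: both effects reinforce here, so Sb is clearly the larger of the two.
Sr > Sb: Sr lies to the left of Sb in period 5, so the across-period effect alone puts Sr larger.
Cs > Sr: relative to Sr, both the across-period and down-group shifts push Cs's atomic radius up.
Tabulated atomic radius (pm): C 75, Br 114, Sr 185, Sb 140, Cs 232.
So from largest to smallest: Cs > Sr > Sb > Br > C.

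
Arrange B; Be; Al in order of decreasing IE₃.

The third ionization energy removes an electron from the +2 ion. For each element: B²⁺ still has 1 valence electron; Be²⁺ is the bare [He] core; Al²⁺ still has 1 valence electron.
Breaking into a closed-shell core is much more expensive than removing a leftover valence electron — Be has the largest IE_3 here.
Valence configurations: B²⁺ [He]2s¹, Al²⁺ [Ne]3s¹.
Approximate IE_3 values (kJ/mol): B 3660, Be 14849, Al 2745.
So the third ionization energies run Al < B < Be.

Be > B > Al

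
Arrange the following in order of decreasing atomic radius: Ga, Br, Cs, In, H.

Cs > In > Ga > Br > H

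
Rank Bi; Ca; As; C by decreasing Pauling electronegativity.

C > As > Bi > Ca

EN rises left→right (higher Z_eff, smaller atoms) and falls top→bottom (larger, more shielded atoms).
These span different periods and groups, so the two trends combine.
Bi > Ca: period and group pull opposite ways; the across-period shift dominates (2.02 vs 1.00).
As > Bi: As sits above Bi in group 15, so the down-group effect alone puts As higher.
C > As: the two effects oppose for this pair; the down-group effect wins (2.55 vs 2.18).
Tabulated electronegativity (Pauling): C 2.55, Ca 1.00, As 2.18, Bi 2.02.
So from highest to lowest: C > As > Bi > Ca.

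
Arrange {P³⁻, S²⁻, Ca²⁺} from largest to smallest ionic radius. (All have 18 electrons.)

All of these have 18 electrons, so size is governed by nuclear charge alone: the more protons, the stronger the pull on the same electron cloud, and the smaller the ion.
Nuclear charges: Ca²⁺ (Z=20), S²⁻ (Z=16), P³⁻ (Z=15).
Largest to smallest: P³⁻ > S²⁻ > Ca²⁺.

P³⁻, S²⁻, Ca²⁺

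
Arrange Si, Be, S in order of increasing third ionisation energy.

Si < S < Be

The third ionization energy removes an electron from the +2 ion. For each element: Si²⁺ still has 2 valence electrons; Be²⁺ is the bare [He] core; S²⁺ still has 4 valence electrons.
Breaking into a closed-shell core is much more expensive than removing a leftover valence electron — Be has the largest IE_3 here.
Valence configurations: Si²⁺ [Ne]3s², S²⁺ [Ne]3s²3p².
Tabulated IE_3 (kJ/mol): Si 3232, Be 14849, S 3357.
Putting it together, IE_3: Si < S < Be.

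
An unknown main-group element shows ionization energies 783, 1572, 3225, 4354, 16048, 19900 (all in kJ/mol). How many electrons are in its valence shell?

4

Look for the largest jump between consecutive ionization energies: IE5/IE4 ≈ 3.7, far larger than any earlier ratio.
That jump marks the point where a core electron is being removed. So the atom has 4 valence electrons.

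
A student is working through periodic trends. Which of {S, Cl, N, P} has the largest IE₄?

N

IE_4 is the cost of taking one more electron from the +3 cation: S³⁺ still has 3 valence electrons; Cl³⁺ still has 4 valence electrons; N³⁺ still has 2 valence electrons; P³⁺ still has 2 valence electrons.
All are still removing valence electrons, so compare the +3 ions as you would atoms: IE_4 generally rises across a period (higher Z_eff) and falls down a group (larger shell), subject to the usual subshell exceptions.
Valence configurations: S³⁺ [Ne]3s²3p¹, Cl³⁺ [Ne]3s²3p², N³⁺ [He]2s², P³⁺ [Ne]3s².
S³⁺ loses a lone 3p electron whereas P³⁺ must break into a filled 3s² pair, so IE_4(P) > IE_4(S) even though S has the higher nuclear charge.
The numbers (kJ/mol): S 4556, Cl 5159, N 7475, P 4964.
Overall IE_4 order: S < P < Cl < N.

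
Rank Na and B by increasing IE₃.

B < Na

Consider each +2 ion: Na²⁺ is already 1 electron into the core; B²⁺ still has 1 valence electron.
Breaking into a closed-shell core is much more expensive than removing a leftover valence electron — Na has the largest IE_3 here.
Approximate IE_3 values (kJ/mol): Na 6910, B 3660.
Overall IE_3 order: B < Na.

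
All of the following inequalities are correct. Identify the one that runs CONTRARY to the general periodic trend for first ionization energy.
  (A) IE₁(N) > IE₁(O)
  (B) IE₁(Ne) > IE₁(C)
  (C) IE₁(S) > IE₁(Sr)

The general trend: first ionization energy increases across a period and decreases down a group.
(A) N (period 2, group 15) vs O (period 2, group 16): the stated order contradicts the simple trend.
(B) Ne (period 2, group 18) vs C (period 2, group 14): the stated order agrees with the simple trend.
(C) S (period 3, group 16) vs Sr (period 5, group 2): the stated order agrees with the simple trend.
The exception is (A): pairing an electron in O's 2p⁴ costs repulsion energy, so O ionizes more easily than half-filled N (2p³).

(A)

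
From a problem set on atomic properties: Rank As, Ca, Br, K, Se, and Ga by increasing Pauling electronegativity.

K < Ca < Ga < As < Se < Br

K is in period 4, group 1; Ca is in period 4, group 2; Ga is in period 4, group 13; As is in period 4, group 15; Se is in period 4, group 16; Br is in period 4, group 17.
EN rises left→right (higher Z_eff, smaller atoms) and falls top→bottom (larger, more shielded atoms).
All lie in period 4, so electronegativity increases left to right.
So from lowest to highest: K < Ca < Ga < As < Se < Br.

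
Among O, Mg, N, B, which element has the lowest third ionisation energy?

B

After 2 electrons have been removed, what remains? O²⁺ still has 4 valence electrons; Mg²⁺ is the bare [Ne] core; N²⁺ still has 3 valence electrons; B²⁺ still has 1 valence electron.
Pulling an electron out of a noble-gas core costs far more than removing a remaining valence electron, so Mg sits at the high end of IE_3.
Valence configurations: O²⁺ [He]2s²2p², N²⁺ [He]2s²2p¹, B²⁺ [He]2s¹.
The numbers (kJ/mol): O 5300, Mg 7733, N 4578, B 3660.
Hence IE_3: B < N < O < Mg.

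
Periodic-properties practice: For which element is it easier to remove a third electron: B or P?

P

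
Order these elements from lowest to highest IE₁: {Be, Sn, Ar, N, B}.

Removing the outermost electron gets harder across a period and easier down a group.
Here both period and group differ, so the two effects have to be weighed against each other.
B > Sn: the two effects oppose for this pair; the down-group effect wins (801 vs 709 kJ/mol).
Be > B: this pair runs against the simple trend — see the exception note.
N > Be: N lies to the right of Be in period 2, so the across-period effect alone puts N higher.
Ar > N: period and group pull opposite ways; the across-period shift dominates (1521 vs 1402 kJ/mol).
Note the exception: Be has a higher first ionization energy than B, contrary to the simple trend — removing B's lone 2p electron is easier than breaking Be's filled 2s².
Tabulated first ionization energy (kJ/mol): Be 900, B 801, N 1402, Ar 1521, Sn 709.
So from lowest to highest: Sn < B < Be < N < Ar.

Sn < B < Be < N < Ar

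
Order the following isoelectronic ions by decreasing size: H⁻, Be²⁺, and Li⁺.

H⁻, Li⁺, Be²⁺

All of these have 2 electrons, so size is governed by nuclear charge alone: the more protons, the stronger the pull on the same electron cloud, and the smaller the ion.
Nuclear charges: Be²⁺ (Z=4), Li⁺ (Z=3), H⁻ (Z=1).
Largest to smallest: H⁻ > Li⁺ > Be²⁺.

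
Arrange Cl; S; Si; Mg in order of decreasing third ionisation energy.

The third ionization energy removes an electron from the +2 ion. For each element: Cl²⁺ still has 5 valence electrons; S²⁺ still has 4 valence electrons; Si²⁺ still has 2 valence electrons; Mg²⁺ is the bare [Ne] core.
Breaking into a closed-shell core is much more expensive than removing a leftover valence electron — Mg has the largest IE_3 here.
Valence configurations: Cl²⁺ [Ne]3s²3p³, S²⁺ [Ne]3s²3p², Si²⁺ [Ne]3s².
Tabulated IE_3 (kJ/mol): Cl 3822, S 3357, Si 3232, Mg 7733.
Putting it together, IE_3: Si < S < Cl < Mg.

Mg, Cl, S, Si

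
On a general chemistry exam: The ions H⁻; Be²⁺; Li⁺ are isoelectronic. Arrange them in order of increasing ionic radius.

All of these have 2 electrons, so size is governed by nuclear charge alone: the more protons, the stronger the pull on the same electron cloud, and the smaller the ion.
Nuclear charges: Be²⁺ (Z=4), Li⁺ (Z=3), H⁻ (Z=1).
Smallest to largest: Be²⁺ < Li⁺ < H⁻.

Be²⁺ < Li⁺ < H⁻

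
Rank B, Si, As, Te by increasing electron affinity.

B < As < Si < Te

B is in period 2, group 13; Si is in period 3, group 14; As is in period 4, group 15; Te is in period 5, group 16.
Electron affinity generally becomes more exothermic across a period toward the halogens and less exothermic down a group.
A diagonal step moves right (one effect) and down (the opposite effect) at once.
As > B: period and group pull opposite ways; the across-period shift dominates (78 vs 27 kJ/mol).
Si > As: period and group pull opposite ways; the down-group shift dominates (134 vs 78 kJ/mol).
Te > Si: the two effects oppose for this pair; the across-period effect wins (190 vs 134 kJ/mol).
Approximate values (kJ/mol): B 27, Si 134, As 78, Te 190.
So from lowest to highest: B < As < Si < Te.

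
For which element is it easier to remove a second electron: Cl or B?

Cl

Consider each +1 ion: Cl⁺ still has 6 valence electrons; B⁺ still has 2 valence electrons.
All are still removing valence electrons, so compare the +1 ions as you would atoms: IE_2 generally rises across a period (higher Z_eff) and falls down a group (larger shell), subject to the usual subshell exceptions.
Valence configurations: Cl⁺ [Ne]3s²3p⁴, B⁺ [He]2s².
Approximate IE_2 values (kJ/mol): Cl 2298, B 2427.
So the second ionization energies run Cl < B.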